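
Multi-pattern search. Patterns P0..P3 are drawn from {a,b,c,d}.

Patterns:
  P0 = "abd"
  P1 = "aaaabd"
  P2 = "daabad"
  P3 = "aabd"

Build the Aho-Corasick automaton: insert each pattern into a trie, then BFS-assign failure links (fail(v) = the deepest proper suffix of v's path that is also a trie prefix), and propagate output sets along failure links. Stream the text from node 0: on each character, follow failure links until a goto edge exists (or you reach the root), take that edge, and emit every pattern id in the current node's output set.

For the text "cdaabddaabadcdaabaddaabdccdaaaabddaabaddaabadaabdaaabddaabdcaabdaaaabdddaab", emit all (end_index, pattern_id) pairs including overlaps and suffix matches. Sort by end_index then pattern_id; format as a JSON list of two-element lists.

Construct AC machine:
Trie nodes:
  0='ε' goto a→1 d→9
  1='a' goto a→4 b→2
  2='ab' goto d→3
  3='abd' goto ·  ←P0
  4='aa' goto a→5 b→15
  5='aaa' goto a→6
  6='aaaa' goto b→7
  7='aaaab' goto d→8
  8='aaaabd' goto ·  ←P1
  9='d' goto a→10
  10='da' goto a→11
  11='daa' goto b→12
  12='daab' goto a→13
  13='daaba' goto d→14
  14='daabad' goto ·  ←P2
  15='aab' goto d→16
  16='aabd' goto ·  ←P3

Failure links (BFS by depth):
  fail(1) 'a': from fail(0)=0 chase 'a': 0 ⇒ 0;  out=∅∪out(0)=∅
  fail(9) 'd': from fail(0)=0 chase 'd': 0 ⇒ 0;  out=∅∪out(0)=∅
  fail(2) 'ab': from fail(1)=0 chase 'b': 0 ⇒ 0;  out=∅∪out(0)=∅
  fail(4) 'aa': from fail(1)=0 chase 'a': 0 ⇒ 1;  out=∅∪out(1)=∅
  fail(10) 'da': from fail(9)=0 chase 'a': 0 ⇒ 1;  out=∅∪out(1)=∅
  fail(3) 'abd': from fail(2)=0 chase 'd': 0 ⇒ 9;  out={0}∪out(9)={0}
  fail(5) 'aaa': from fail(4)=1 chase 'a': 1 ⇒ 4;  out=∅∪out(4)=∅
  fail(11) 'daa': from fail(10)=1 chase 'a': 1 ⇒ 4;  out=∅∪out(4)=∅
  fail(15) 'aab': from fail(4)=1 chase 'b': 1 ⇒ 2;  out=∅∪out(2)=∅
  fail(6) 'aaaa': from fail(5)=4 chase 'a': 4 ⇒ 5;  out=∅∪out(5)=∅
  fail(12) 'daab': from fail(11)=4 chase 'b': 4 ⇒ 15;  out=∅∪out(15)=∅
  fail(16) 'aabd': from fail(15)=2 chase 'd': 2 ⇒ 3;  out={3}∪out(3)={0,3}
  fail(7) 'aaaab': from fail(6)=5 chase 'b': 5→4 ⇒ 15;  out=∅∪out(15)=∅
  fail(13) 'daaba': from fail(12)=15 chase 'a': 15→2→0 ⇒ 1;  out=∅∪out(1)=∅
  fail(8) 'aaaabd': from fail(7)=15 chase 'd': 15 ⇒ 16;  out={1}∪out(16)={0,1,3}
  fail(14) 'daabad': from fail(13)=1 chase 'd': 1→0 ⇒ 9;  out={2}∪out(9)={2}

Text stream:
[0] read 'c'  n0⇒n0
[1] read 'd'  n0⇒n9
[2] read 'a'  n9⇒n10
[3] read 'a'  n10⇒n11
[4] read 'b'  n11⇒n12
[5] read 'd'  n12⇒n16 ·f  → match P0@[3:5],P3@[2:5]
[6] read 'd'  n16⇒n9 ·f
[7] read 'a'  n9⇒n10
[8] read 'a'  n10⇒n11
[9] read 'b'  n11⇒n12
[10] read 'a'  n12⇒n13
[11] read 'd'  n13⇒n14  → match P2@[6:11]
[12] read 'c'  n14⇒n0 ·f
[13] read 'd'  n0⇒n9
[14] read 'a'  n9⇒n10
[15] read 'a'  n10⇒n11
[16] read 'b'  n11⇒n12
[17] read 'a'  n12⇒n13
[18] read 'd'  n13⇒n14  → match P2@[13:18]
[19] read 'd'  n14⇒n9 ·f
[20] read 'a'  n9⇒n10
[21] read 'a'  n10⇒n11
[22] read 'b'  n11⇒n12
[23] read 'd'  n12⇒n16 ·f  → match P0@[21:23],P3@[20:23]
[24] read 'c'  n16⇒n0 ·f
[25] read 'c'  n0⇒n0
[26] read 'd'  n0⇒n9
[27] read 'a'  n9⇒n10
[28] read 'a'  n10⇒n11
[29] read 'a'  n11⇒n5 ·f
[30] read 'a'  n5⇒n6
[31] read 'b'  n6⇒n7
[32] read 'd'  n7⇒n8  → match P0@[30:32],P1@[27:32],P3@[29:32]
[33] read 'd'  n8⇒n9 ·f
[34] read 'a'  n9⇒n10
[35] read 'a'  n10⇒n11
[36] read 'b'  n11⇒n12
[37] read 'a'  n12⇒n13
[38] read 'd'  n13⇒n14  → match P2@[33:38]
[39] read 'd'  n14⇒n9 ·f
[40] read 'a'  n9⇒n10
[41] read 'a'  n10⇒n11
[42] read 'b'  n11⇒n12
[43] read 'a'  n12⇒n13
[44] read 'd'  n13⇒n14  → match P2@[39:44]
[45] read 'a'  n14⇒n10 ·f
[46] read 'a'  n10⇒n11
[47] read 'b'  n11⇒n12
[48] read 'd'  n12⇒n16 ·f  → match P0@[46:48],P3@[45:48]
[49] read 'a'  n16⇒n10 ·f
[50] read 'a'  n10⇒n11
[51] read 'a'  n11⇒n5 ·f
[52] read 'b'  n5⇒n15 ·f
[53] read 'd'  n15⇒n16  → match P0@[51:53],P3@[50:53]
[54] read 'd'  n16⇒n9 ·f
[55] read 'a'  n9⇒n10
[56] read 'a'  n10⇒n11
[57] read 'b'  n11⇒n12
[58] read 'd'  n12⇒n16 ·f  → match P0@[56:58],P3@[55:58]
[59] read 'c'  n16⇒n0 ·f
[60] read 'a'  n0⇒n1
[61] read 'a'  n1⇒n4
[62] read 'b'  n4⇒n15
[63] read 'd'  n15⇒n16  → match P0@[61:63],P3@[60:63]
[64] read 'a'  n16⇒n10 ·f
[65] read 'a'  n10⇒n11
[66] read 'a'  n11⇒n5 ·f
[67] read 'a'  n5⇒n6
[68] read 'b'  n6⇒n7
[69] read 'd'  n7⇒n8  → match P0@[67:69],P1@[64:69],P3@[66:69]
[70] read 'd'  n8⇒n9 ·f
[71] read 'd'  n9⇒n9 ·f
[72] read 'a'  n9⇒n10
[73] read 'a'  n10⇒n11
[74] read 'b'  n11⇒n12

Result: [[5,0],[5,3],[11,2],[18,2],[23,0],[23,3],[32,0],[32,1],[32,3],[38,2],[44,2],[48,0],[48,3],[53,0],[53,3],[58,0],[58,3],[63,0],[63,3],[69,0],[69,1],[69,3]]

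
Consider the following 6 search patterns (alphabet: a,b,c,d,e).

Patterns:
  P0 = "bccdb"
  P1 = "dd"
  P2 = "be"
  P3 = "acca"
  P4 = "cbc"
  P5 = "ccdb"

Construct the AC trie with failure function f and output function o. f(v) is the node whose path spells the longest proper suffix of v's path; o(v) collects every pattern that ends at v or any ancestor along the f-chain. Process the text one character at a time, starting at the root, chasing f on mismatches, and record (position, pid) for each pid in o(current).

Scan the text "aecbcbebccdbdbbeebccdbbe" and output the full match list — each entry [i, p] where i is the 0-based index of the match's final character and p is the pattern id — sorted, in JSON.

Build:
Trie nodes:
  n0 'ε': a→9 b→1 c→13 d→6
  n1 'b': c→2 e→8
  n2 'bc': c→3
  n3 'bcc': d→4
  n4 'bccd': b→5
  n5 'bccdb': ·  ←P0
  n6 'd': d→7
  n7 'dd': ·  ←P1
  n8 'be': ·  ←P2
  n9 'a': c→10
  n10 'ac': c→11
  n11 'acc': a→12
  n12 'acca': ·  ←P3
  n13 'c': b→14 c→16
  n14 'cb': c→15
  n15 'cbc': ·  ←P4
  n16 'cc': d→17
  n17 'ccd': b→18
  n18 'ccdb': ·  ←P5

Failure links (BFS by depth):
  fail(1) 'b': from fail(0)=0 chase 'b': 0 ⇒ 0;  out=∅∪out(0)=∅
  fail(6) 'd': from fail(0)=0 chase 'd': 0 ⇒ 0;  out=∅∪out(0)=∅
  fail(9) 'a': from fail(0)=0 chase 'a': 0 ⇒ 0;  out=∅∪out(0)=∅
  fail(13) 'c': from fail(0)=0 chase 'c': 0 ⇒ 0;  out=∅∪out(0)=∅
  fail(2) 'bc': from fail(1)=0 chase 'c': 0 ⇒ 13;  out=∅∪out(13)=∅
  fail(7) 'dd': from fail(6)=0 chase 'd': 0 ⇒ 6;  out={1}∪out(6)={1}
  fail(8) 'be': from fail(1)=0 chase 'e': 0 ⇒ 0;  out={2}∪out(0)={2}
  fail(10) 'ac': from fail(9)=0 chase 'c': 0 ⇒ 13;  out=∅∪out(13)=∅
  fail(14) 'cb': from fail(13)=0 chase 'b': 0 ⇒ 1;  out=∅∪out(1)=∅
  fail(16) 'cc': from fail(13)=0 chase 'c': 0 ⇒ 13;  out=∅∪out(13)=∅
  fail(3) 'bcc': from fail(2)=13 chase 'c': 13 ⇒ 16;  out=∅∪out(16)=∅
  fail(11) 'acc': from fail(10)=13 chase 'c': 13 ⇒ 16;  out=∅∪out(16)=∅
  fail(15) 'cbc': from fail(14)=1 chase 'c': 1 ⇒ 2;  out={4}∪out(2)={4}
  fail(17) 'ccd': from fail(16)=13 chase 'd': 13→0 ⇒ 6;  out=∅∪out(6)=∅
  fail(4) 'bccd': from fail(3)=16 chase 'd': 16 ⇒ 17;  out=∅∪out(17)=∅
  fail(12) 'acca': from fail(11)=16 chase 'a': 16→13→0 ⇒ 9;  out={3}∪out(9)={3}
  fail(18) 'ccdb': from fail(17)=6 chase 'b': 6→0 ⇒ 1;  out={5}∪out(1)={5}
  fail(5) 'bccdb': from fail(4)=17 chase 'b': 17 ⇒ 18;  out={0}∪out(18)={0,5}

Text stream:
i=0 'a': node 0→9
i=1 'e': node 9→0 ·f
i=2 'c': node 0→13
i=3 'b': node 13→14
i=4 'c': node 14→15  → match P4@[2:4]
i=5 'b': node 15→14 ·f
i=6 'e': node 14→8 ·f  → match P2@[5:6]
i=7 'b': node 8→1 ·f
i=8 'c': node 1→2
i=9 'c': node 2→3
i=10 'd': node 3→4
i=11 'b': node 4→5  → match P0@[7:11],P5@[8:11]
i=12 'd': node 5→6 ·f
i=13 'b': node 6→1 ·f
i=14 'b': node 1→1 ·f
i=15 'e': node 1→8  → match P2@[14:15]
i=16 'e': node 8→0 ·f
i=17 'b': node 0→1
i=18 'c': node 1→2
i=19 'c': node 2→3
i=20 'd': node 3→4
i=21 'b': node 4→5  → match P0@[17:21],P5@[18:21]
i=22 'b': node 5→1 ·f
i=23 'e': node 1→8  → match P2@[22:23]

Matches: [[4,4],[6,2],[11,0],[11,5],[15,2],[21,0],[21,5],[23,2]]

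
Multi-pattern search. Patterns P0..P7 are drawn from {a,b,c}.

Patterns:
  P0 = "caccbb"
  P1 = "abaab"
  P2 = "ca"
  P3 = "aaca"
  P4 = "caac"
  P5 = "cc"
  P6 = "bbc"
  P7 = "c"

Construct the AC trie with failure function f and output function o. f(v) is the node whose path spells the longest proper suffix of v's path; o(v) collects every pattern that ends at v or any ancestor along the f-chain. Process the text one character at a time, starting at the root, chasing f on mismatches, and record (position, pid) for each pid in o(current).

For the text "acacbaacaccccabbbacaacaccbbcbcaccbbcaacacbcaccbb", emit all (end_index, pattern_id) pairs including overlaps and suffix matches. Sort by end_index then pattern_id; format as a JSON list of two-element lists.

Build:
Trie nodes:
  0='ε' goto a→7 b→18 c→1
  1='c' goto a→2 c→17  ←P7
  2='ca' goto a→15 c→3  ←P2
  3='cac' goto c→4
  4='cacc' goto b→5
  5='caccb' goto b→6
  6='caccbb' goto ·  ←P0
  7='a' goto a→12 b→8
  8='ab' goto a→9
  9='aba' goto a→10
  10='abaa' goto b→11
  11='abaab' goto ·  ←P1
  12='aa' goto c→13
  13='aac' goto a→14
  14='aaca' goto ·  ←P3
  15='caa' goto c→16
  16='caac' goto ·  ←P4
  17='cc' goto ·  ←P5
  18='b' goto b→19
  19='bb' goto c→20
  20='bbc' goto ·  ←P6

BFS fail/out derivation:
  n1('c'): parent n0 fail=0; on 'c' 0 → fail=0;  out {7}∪∅={7}
  n7('a'): parent n0 fail=0; on 'a' 0 → fail=0;  out ∅∪∅=∅
  n18('b'): parent n0 fail=0; on 'b' 0 → fail=0;  out ∅∪∅=∅
  n2('ca'): parent n1 fail=0; on 'a' 0 → fail=7;  out {2}∪∅={2}
  n8('ab'): parent n7 fail=0; on 'b' 0 → fail=18;  out ∅∪∅=∅
  n12('aa'): parent n7 fail=0; on 'a' 0 → fail=7;  out ∅∪∅=∅
  n17('cc'): parent n1 fail=0; on 'c' 0 → fail=1;  out {5}∪{7}={5,7}
  n19('bb'): parent n18 fail=0; on 'b' 0 → fail=18;  out ∅∪∅=∅
  n3('cac'): parent n2 fail=7; on 'c' 7→0 → fail=1;  out ∅∪{7}={7}
  n9('aba'): parent n8 fail=18; on 'a' 18→0 → fail=7;  out ∅∪∅=∅
  n13('aac'): parent n12 fail=7; on 'c' 7→0 → fail=1;  out ∅∪{7}={7}
  n15('caa'): parent n2 fail=7; on 'a' 7 → fail=12;  out ∅∪∅=∅
  n20('bbc'): parent n19 fail=18; on 'c' 18→0 → fail=1;  out {6}∪{7}={6,7}
  n4('cacc'): parent n3 fail=1; on 'c' 1 → fail=17;  out ∅∪{5,7}={5,7}
  n10('abaa'): parent n9 fail=7; on 'a' 7 → fail=12;  out ∅∪∅=∅
  n14('aaca'): parent n13 fail=1; on 'a' 1 → fail=2;  out {3}∪{2}={2,3}
  n16('caac'): parent n15 fail=12; on 'c' 12 → fail=13;  out {4}∪{7}={4,7}
  n5('caccb'): parent n4 fail=17; on 'b' 17→1→0 → fail=18;  out ∅∪∅=∅
  n11('abaab'): parent n10 fail=12; on 'b' 12→7 → fail=8;  out {1}∪∅={1}
  n6('caccbb'): parent n5 fail=18; on 'b' 18 → fail=19;  out {0}∪∅={0}

Run:
i=0 'a': node 0→7
i=1 'c': node 7→1 (via fail)  → match P7@[1:1]
i=2 'a': node 1→2  → match P2@[1:2]
i=3 'c': node 2→3  → match P7@[3:3]
i=4 'b': node 3→18 (via fail)
i=5 'a': node 18→7 (via fail)
i=6 'a': node 7→12
i=7 'c': node 12→13  → match P7@[7:7]
i=8 'a': node 13→14  → match P2@[7:8],P3@[5:8]
i=9 'c': node 14→3 (via fail)  → match P7@[9:9]
i=10 'c': node 3→4  → match P5@[9:10],P7@[10:10]
i=11 'c': node 4→17 (via fail)  → match P5@[10:11],P7@[11:11]
i=12 'c': node 17→17 (via fail)  → match P5@[11:12],P7@[12:12]
i=13 'a': node 17→2 (via fail)  → match P2@[12:13]
i=14 'b': node 2→8 (via fail)
i=15 'b': node 8→19 (via fail)
i=16 'b': node 19→19 (via fail)
i=17 'a': node 19→7 (via fail)
i=18 'c': node 7→1 (via fail)  → match P7@[18:18]
i=19 'a': node 1→2  → match P2@[18:19]
i=20 'a': node 2→15
i=21 'c': node 15→16  → match P4@[18:21],P7@[21:21]
i=22 'a': node 16→14 (via fail)  → match P2@[21:22],P3@[19:22]
i=23 'c': node 14→3 (via fail)  → match P7@[23:23]
i=24 'c': node 3→4  → match P5@[23:24],P7@[24:24]
i=25 'b': node 4→5
i=26 'b': node 5→6  → match P0@[21:26]
i=27 'c': node 6→20 (via fail)  → match P6@[25:27],P7@[27:27]
i=28 'b': node 20→18 (via fail)
i=29 'c': node 18→1 (via fail)  → match P7@[29:29]
i=30 'a': node 1→2  → match P2@[29:30]
i=31 'c': node 2→3  → match P7@[31:31]
i=32 'c': node 3→4  → match P5@[31:32],P7@[32:32]
i=33 'b': node 4→5
i=34 'b': node 5→6  → match P0@[29:34]
i=35 'c': node 6→20 (via fail)  → match P6@[33:35],P7@[35:35]
i=36 'a': node 20→2 (via fail)  → match P2@[35:36]
i=37 'a': node 2→15
i=38 'c': node 15→16  → match P4@[35:38],P7@[38:38]
i=39 'a': node 16→14 (via fail)  → match P2@[38:39],P3@[36:39]
i=40 'c': node 14→3 (via fail)  → match P7@[40:40]
i=41 'b': node 3→18 (via fail)
i=42 'c': node 18→1 (via fail)  → match P7@[42:42]
i=43 'a': node 1→2  → match P2@[42:43]
i=44 'c': node 2→3  → match P7@[44:44]
i=45 'c': node 3→4  → match P5@[44:45],P7@[45:45]
i=46 'b': node 4→5
i=47 'b': node 5→6  → match P0@[42:47]

Result: [[1,7],[2,2],[3,7],[7,7],[8,2],[8,3],[9,7],[10,5],[10,7],[11,5],[11,7],[12,5],[12,7],[13,2],[18,7],[19,2],[21,4],[21,7],[22,2],[22,3],[23,7],[24,5],[24,7],[26,0],[27,6],[27,7],[29,7],[30,2],[31,7],[32,5],[32,7],[34,0],[35,6],[35,7],[36,2],[38,4],[38,7],[39,2],[39,3],[40,7],[42,7],[43,2],[44,7],[45,5],[45,7],[47,0]]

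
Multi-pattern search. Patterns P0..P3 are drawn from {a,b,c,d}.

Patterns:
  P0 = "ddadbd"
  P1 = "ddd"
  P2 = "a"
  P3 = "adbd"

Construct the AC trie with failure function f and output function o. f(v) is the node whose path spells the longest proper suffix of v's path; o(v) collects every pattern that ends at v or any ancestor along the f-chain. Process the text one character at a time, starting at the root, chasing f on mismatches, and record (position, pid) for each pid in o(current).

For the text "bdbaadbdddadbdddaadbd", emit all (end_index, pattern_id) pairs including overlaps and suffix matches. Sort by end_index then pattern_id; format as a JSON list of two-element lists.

Construct AC machine:
Trie (insert patterns):
  n0 'ε': a→8 d→1
  n1 'd': d→2
  n2 'dd': a→3 d→7
  n3 'dda': d→4
  n4 'ddad': b→5
  n5 'ddadb': d→6
  n6 'ddadbd': ·  [P0 ends]
  n7 'ddd': ·  [P1 ends]
  n8 'a': d→9  [P2 ends]
  n9 'ad': b→10
  n10 'adb': d→11
  n11 'adbd': ·  [P3 ends]

BFS fail/out derivation:
  fail(1) 'd': from fail(0)=0 chase 'd': 0 ⇒ 0;  out=∅∪out(0)=∅
  fail(8) 'a': from fail(0)=0 chase 'a': 0 ⇒ 0;  out={2}∪out(0)={2}
  fail(2) 'dd': from fail(1)=0 chase 'd': 0 ⇒ 1;  out=∅∪out(1)=∅
  fail(9) 'ad': from fail(8)=0 chase 'd': 0 ⇒ 1;  out=∅∪out(1)=∅
  fail(3) 'dda': from fail(2)=1 chase 'a': 1→0 ⇒ 8;  out=∅∪out(8)={2}
  fail(7) 'ddd': from fail(2)=1 chase 'd': 1 ⇒ 2;  out={1}∪out(2)={1}
  fail(10) 'adb': from fail(9)=1 chase 'b': 1→0 ⇒ 0;  out=∅∪out(0)=∅
  fail(4) 'ddad': from fail(3)=8 chase 'd': 8 ⇒ 9;  out=∅∪out(9)=∅
  fail(11) 'adbd': from fail(10)=0 chase 'd': 0 ⇒ 1;  out={3}∪out(1)={3}
  fail(5) 'ddadb': from fail(4)=9 chase 'b': 9 ⇒ 10;  out=∅∪out(10)=∅
  fail(6) 'ddadbd': from fail(5)=10 chase 'd': 10 ⇒ 11;  out={0}∪out(11)={0,3}

Text stream:
i=0 'b': node 0→0
i=1 'd': node 0→1
i=2 'b': node 1→0 ·f
i=3 'a': node 0→8  → match P2@[3:3]
i=4 'a': node 8→8 ·f  → match P2@[4:4]
i=5 'd': node 8→9
i=6 'b': node 9→10
i=7 'd': node 10→11  → match P3@[4:7]
i=8 'd': node 11→2 ·f
i=9 'd': node 2→7  → match P1@[7:9]
i=10 'a': node 7→3 ·f  → match P2@[10:10]
i=11 'd': node 3→4
i=12 'b': node 4→5
i=13 'd': node 5→6  → match P0@[8:13],P3@[10:13]
i=14 'd': node 6→2 ·f
i=15 'd': node 2→7  → match P1@[13:15]
i=16 'a': node 7→3 ·f  → match P2@[16:16]
i=17 'a': node 3→8 ·f  → match P2@[17:17]
i=18 'd': node 8→9
i=19 'b': node 9→10
i=20 'd': node 10→11  → match P3@[17:20]

All matches (sorted): [[3,2],[4,2],[7,3],[9,1],[10,2],[13,0],[13,3],[15,1],[16,2],[17,2],[20,3]]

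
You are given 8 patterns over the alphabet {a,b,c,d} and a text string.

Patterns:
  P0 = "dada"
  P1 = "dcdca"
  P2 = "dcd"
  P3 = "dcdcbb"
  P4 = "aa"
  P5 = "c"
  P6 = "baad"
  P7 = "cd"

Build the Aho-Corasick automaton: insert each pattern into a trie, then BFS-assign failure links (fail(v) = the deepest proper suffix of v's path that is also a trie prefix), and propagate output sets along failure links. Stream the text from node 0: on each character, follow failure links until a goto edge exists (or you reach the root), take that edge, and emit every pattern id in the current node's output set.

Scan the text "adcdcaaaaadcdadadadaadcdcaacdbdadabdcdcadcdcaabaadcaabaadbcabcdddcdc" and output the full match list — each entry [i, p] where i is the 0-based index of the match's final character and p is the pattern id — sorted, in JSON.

Construct AC machine:
Trie (insert patterns):
  n0 'ε': a→11 b→14 c→13 d→1
  n1 'd': a→2 c→5
  n2 'da': d→3
  n3 'dad': a→4
  n4 'dada': ·  ←P0
  n5 'dc': d→6
  n6 'dcd': c→7  ←P2
  n7 'dcdc': a→8 b→9
  n8 'dcdca': ·  ←P1
  n9 'dcdcb': b→10
  n10 'dcdcbb': ·  ←P3
  n11 'a': a→12
  n12 'aa': ·  ←P4
  n13 'c': d→18  ←P5
  n14 'b': a→15
  n15 'ba': a→16
  n16 'baa': d→17
  n17 'baad': ·  ←P6
  n18 'cd': ·  ←P7

Failure links (BFS by depth):
  n1('d'): parent n0 fail=0; on 'd' 0 → fail=0;  out ∅∪∅=∅
  n11('a'): parent n0 fail=0; on 'a' 0 → fail=0;  out ∅∪∅=∅
  n13('c'): parent n0 fail=0; on 'c' 0 → fail=0;  out {5}∪∅={5}
  n14('b'): parent n0 fail=0; on 'b' 0 → fail=0;  out ∅∪∅=∅
  n2('da'): parent n1 fail=0; on 'a' 0 → fail=11;  out ∅∪∅=∅
  n5('dc'): parent n1 fail=0; on 'c' 0 → fail=13;  out ∅∪{5}={5}
  n12('aa'): parent n11 fail=0; on 'a' 0 → fail=11;  out {4}∪∅={4}
  n15('ba'): parent n14 fail=0; on 'a' 0 → fail=11;  out ∅∪∅=∅
  n18('cd'): parent n13 fail=0; on 'd' 0 → fail=1;  out {7}∪∅={7}
  n3('dad'): parent n2 fail=11; on 'd' 11→0 → fail=1;  out ∅∪∅=∅
  n6('dcd'): parent n5 fail=13; on 'd' 13 → fail=18;  out {2}∪{7}={2,7}
  n16('baa'): parent n15 fail=11; on 'a' 11 → fail=12;  out ∅∪{4}={4}
  n4('dada'): parent n3 fail=1; on 'a' 1 → fail=2;  out {0}∪∅={0}
  n7('dcdc'): parent n6 fail=18; on 'c' 18→1 → fail=5;  out ∅∪{5}={5}
  n17('baad'): parent n16 fail=12; on 'd' 12→11→0 → fail=1;  out {6}∪∅={6}
  n8('dcdca'): parent n7 fail=5; on 'a' 5→13→0 → fail=11;  out {1}∪∅={1}
  n9('dcdcb'): parent n7 fail=5; on 'b' 5→13→0 → fail=14;  out ∅∪∅=∅
  n10('dcdcbb'): parent n9 fail=14; on 'b' 14→0 → fail=14;  out {3}∪∅={3}

Text stream:
pos 0 'a': at 11
pos 1 'd': at 1 ·f
pos 2 'c': at 5  ** P5@[2:2]
pos 3 'd': at 6  ** P2@[1:3],P7@[2:3]
pos 4 'c': at 7  ** P5@[4:4]
pos 5 'a': at 8  ** P1@[1:5]
pos 6 'a': at 12 ·f  ** P4@[5:6]
pos 7 'a': at 12 ·f  ** P4@[6:7]
pos 8 'a': at 12 ·f  ** P4@[7:8]
pos 9 'a': at 12 ·f  ** P4@[8:9]
pos 10 'd': at 1 ·f
pos 11 'c': at 5  ** P5@[11:11]
pos 12 'd': at 6  ** P2@[10:12],P7@[11:12]
pos 13 'a': at 2 ·f
pos 14 'd': at 3
pos 15 'a': at 4  ** P0@[12:15]
pos 16 'd': at 3 ·f
pos 17 'a': at 4  ** P0@[14:17]
pos 18 'd': at 3 ·f
pos 19 'a': at 4  ** P0@[16:19]
pos 20 'a': at 12 ·f  ** P4@[19:20]
pos 21 'd': at 1 ·f
pos 22 'c': at 5  ** P5@[22:22]
pos 23 'd': at 6  ** P2@[21:23],P7@[22:23]
pos 24 'c': at 7  ** P5@[24:24]
pos 25 'a': at 8  ** P1@[21:25]
pos 26 'a': at 12 ·f  ** P4@[25:26]
pos 27 'c': at 13 ·f  ** P5@[27:27]
pos 28 'd': at 18  ** P7@[27:28]
pos 29 'b': at 14 ·f
pos 30 'd': at 1 ·f
pos 31 'a': at 2
pos 32 'd': at 3
pos 33 'a': at 4  ** P0@[30:33]
pos 34 'b': at 14 ·f
pos 35 'd': at 1 ·f
pos 36 'c': at 5  ** P5@[36:36]
pos 37 'd': at 6  ** P2@[35:37],P7@[36:37]
pos 38 'c': at 7  ** P5@[38:38]
pos 39 'a': at 8  ** P1@[35:39]
pos 40 'd': at 1 ·f
pos 41 'c': at 5  ** P5@[41:41]
pos 42 'd': at 6  ** P2@[40:42],P7@[41:42]
pos 43 'c': at 7  ** P5@[43:43]
pos 44 'a': at 8  ** P1@[40:44]
pos 45 'a': at 12 ·f  ** P4@[44:45]
pos 46 'b': at 14 ·f
pos 47 'a': at 15
pos 48 'a': at 16  ** P4@[47:48]
pos 49 'd': at 17  ** P6@[46:49]
pos 50 'c': at 5 ·f  ** P5@[50:50]
pos 51 'a': at 11 ·f
pos 52 'a': at 12  ** P4@[51:52]
pos 53 'b': at 14 ·f
pos 54 'a': at 15
pos 55 'a': at 16  ** P4@[54:55]
pos 56 'd': at 17  ** P6@[53:56]
pos 57 'b': at 14 ·f
pos 58 'c': at 13 ·f  ** P5@[58:58]
pos 59 'a': at 11 ·f
pos 60 'b': at 14 ·f
pos 61 'c': at 13 ·f  ** P5@[61:61]
pos 62 'd': at 18  ** P7@[61:62]
pos 63 'd': at 1 ·f
pos 64 'd': at 1 ·f
pos 65 'c': at 5  ** P5@[65:65]
pos 66 'd': at 6  ** P2@[64:66],P7@[65:66]
pos 67 'c': at 7  ** P5@[67:67]

Matches: [[2,5],[3,2],[3,7],[4,5],[5,1],[6,4],[7,4],[8,4],[9,4],[11,5],[12,2],[12,7],[15,0],[17,0],[19,0],[20,4],[22,5],[23,2],[23,7],[24,5],[25,1],[26,4],[27,5],[28,7],[33,0],[36,5],[37,2],[37,7],[38,5],[39,1],[41,5],[42,2],[42,7],[43,5],[44,1],[45,4],[48,4],[49,6],[50,5],[52,4],[55,4],[56,6],[58,5],[61,5],[62,7],[65,5],[66,2],[66,7],[67,5]]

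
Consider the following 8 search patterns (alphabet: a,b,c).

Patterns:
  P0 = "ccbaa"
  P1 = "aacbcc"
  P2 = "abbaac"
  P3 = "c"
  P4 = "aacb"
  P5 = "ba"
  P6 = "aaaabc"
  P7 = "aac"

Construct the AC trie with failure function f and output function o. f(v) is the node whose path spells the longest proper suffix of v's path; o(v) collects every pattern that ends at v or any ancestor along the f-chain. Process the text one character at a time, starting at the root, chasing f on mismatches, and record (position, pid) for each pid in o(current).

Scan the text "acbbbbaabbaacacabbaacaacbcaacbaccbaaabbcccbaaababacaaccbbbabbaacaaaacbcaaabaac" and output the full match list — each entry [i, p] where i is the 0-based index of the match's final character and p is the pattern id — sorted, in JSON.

Construct AC machine:
Trie nodes:
  0='ε' goto a→6 b→17 c→1
  1='c' goto c→2  ←P3
  2='cc' goto b→3
  3='ccb' goto a→4
  4='ccba' goto a→5
  5='ccbaa' goto ·  ←P0
  6='a' goto a→7 b→12
  7='aa' goto a→19 c→8
  8='aac' goto b→9  ←P7
  9='aacb' goto c→10  ←P4
  10='aacbc' goto c→11
  11='aacbcc' goto ·  ←P1
  12='ab' goto b→13
  13='abb' goto a→14
  14='abba' goto a→15
  15='abbaa' goto c→16
  16='abbaac' goto ·  ←P2
  17='b' goto a→18
  18='ba' goto ·  ←P5
  19='aaa' goto a→20
  20='aaaa' goto b→21
  21='aaaab' goto c→22
  22='aaaabc' goto ·  ←P6

BFS fail/out derivation:
  fail(1) 'c': from fail(0)=0 chase 'c': 0 ⇒ 0;  out={3}∪out(0)={3}
  fail(6) 'a': from fail(0)=0 chase 'a': 0 ⇒ 0;  out=∅∪out(0)=∅
  fail(17) 'b': from fail(0)=0 chase 'b': 0 ⇒ 0;  out=∅∪out(0)=∅
  fail(2) 'cc': from fail(1)=0 chase 'c': 0 ⇒ 1;  out=∅∪out(1)={3}
  fail(7) 'aa': from fail(6)=0 chase 'a': 0 ⇒ 6;  out=∅∪out(6)=∅
  fail(12) 'ab': from fail(6)=0 chase 'b': 0 ⇒ 17;  out=∅∪out(17)=∅
  fail(18) 'ba': from fail(17)=0 chase 'a': 0 ⇒ 6;  out={5}∪out(6)={5}
  fail(3) 'ccb': from fail(2)=1 chase 'b': 1→0 ⇒ 17;  out=∅∪out(17)=∅
  fail(8) 'aac': from fail(7)=6 chase 'c': 6→0 ⇒ 1;  out={7}∪out(1)={3,7}
  fail(13) 'abb': from fail(12)=17 chase 'b': 17→0 ⇒ 17;  out=∅∪out(17)=∅
  fail(19) 'aaa': from fail(7)=6 chase 'a': 6 ⇒ 7;  out=∅∪out(7)=∅
  fail(4) 'ccba': from fail(3)=17 chase 'a': 17 ⇒ 18;  out=∅∪out(18)={5}
  fail(9) 'aacb': from fail(8)=1 chase 'b': 1→0 ⇒ 17;  out={4}∪out(17)={4}
  fail(14) 'abba': from fail(13)=17 chase 'a': 17 ⇒ 18;  out=∅∪out(18)={5}
  fail(20) 'aaaa': from fail(19)=7 chase 'a': 7 ⇒ 19;  out=∅∪out(19)=∅
  fail(5) 'ccbaa': from fail(4)=18 chase 'a': 18→6 ⇒ 7;  out={0}∪out(7)={0}
  fail(10) 'aacbc': from fail(9)=17 chase 'c': 17→0 ⇒ 1;  out=∅∪out(1)={3}
  fail(15) 'abbaa': from fail(14)=18 chase 'a': 18→6 ⇒ 7;  out=∅∪out(7)=∅
  fail(21) 'aaaab': from fail(20)=19 chase 'b': 19→7→6 ⇒ 12;  out=∅∪out(12)=∅
  fail(11) 'aacbcc': from fail(10)=1 chase 'c': 1 ⇒ 2;  out={1}∪out(2)={1,3}
  fail(16) 'abbaac': from fail(15)=7 chase 'c': 7 ⇒ 8;  out={2}∪out(8)={2,3,7}
  fail(22) 'aaaabc': from fail(21)=12 chase 'c': 12→17→0 ⇒ 1;  out={6}∪out(1)={3,6}

Text stream:
[0] read 'a'  n0⇒n6
[1] read 'c'  n6⇒n1 (fail-walked)  emit P3@[1:1]
[2] read 'b'  n1⇒n17 (fail-walked)
[3] read 'b'  n17⇒n17 (fail-walked)
[4] read 'b'  n17⇒n17 (fail-walked)
[5] read 'b'  n17⇒n17 (fail-walked)
[6] read 'a'  n17⇒n18  emit P5@[5:6]
[7] read 'a'  n18⇒n7 (fail-walked)
[8] read 'b'  n7⇒n12 (fail-walked)
[9] read 'b'  n12⇒n13
[10] read 'a'  n13⇒n14  emit P5@[9:10]
[11] read 'a'  n14⇒n15
[12] read 'c'  n15⇒n16  emit P2@[7:12],P3@[12:12],P7@[10:12]
[13] read 'a'  n16⇒n6 (fail-walked)
[14] read 'c'  n6⇒n1 (fail-walked)  emit P3@[14:14]
[15] read 'a'  n1⇒n6 (fail-walked)
[16] read 'b'  n6⇒n12
[17] read 'b'  n12⇒n13
[18] read 'a'  n13⇒n14  emit P5@[17:18]
[19] read 'a'  n14⇒n15
[20] read 'c'  n15⇒n16  emit P2@[15:20],P3@[20:20],P7@[18:20]
[21] read 'a'  n16⇒n6 (fail-walked)
[22] read 'a'  n6⇒n7
[23] read 'c'  n7⇒n8  emit P3@[23:23],P7@[21:23]
[24] read 'b'  n8⇒n9  emit P4@[21:24]
[25] read 'c'  n9⇒n10  emit P3@[25:25]
[26] read 'a'  n10⇒n6 (fail-walked)
[27] read 'a'  n6⇒n7
[28] read 'c'  n7⇒n8  emit P3@[28:28],P7@[26:28]
[29] read 'b'  n8⇒n9  emit P4@[26:29]
[30] read 'a'  n9⇒n18 (fail-walked)  emit P5@[29:30]
[31] read 'c'  n18⇒n1 (fail-walked)  emit P3@[31:31]
[32] read 'c'  n1⇒n2  emit P3@[32:32]
[33] read 'b'  n2⇒n3
[34] read 'a'  n3⇒n4  emit P5@[33:34]
[35] read 'a'  n4⇒n5  emit P0@[31:35]
[36] read 'a'  n5⇒n19 (fail-walked)
[37] read 'b'  n19⇒n12 (fail-walked)
[38] read 'b'  n12⇒n13
[39] read 'c'  n13⇒n1 (fail-walked)  emit P3@[39:39]
[40] read 'c'  n1⇒n2  emit P3@[40:40]
[41] read 'c'  n2⇒n2 (fail-walked)  emit P3@[41:41]
[42] read 'b'  n2⇒n3
[43] read 'a'  n3⇒n4  emit P5@[42:43]
[44] read 'a'  n4⇒n5  emit P0@[40:44]
[45] read 'a'  n5⇒n19 (fail-walked)
[46] read 'b'  n19⇒n12 (fail-walked)
[47] read 'a'  n12⇒n18 (fail-walked)  emit P5@[46:47]
[48] read 'b'  n18⇒n12 (fail-walked)
[49] read 'a'  n12⇒n18 (fail-walked)  emit P5@[48:49]
[50] read 'c'  n18⇒n1 (fail-walked)  emit P3@[50:50]
[51] read 'a'  n1⇒n6 (fail-walked)
[52] read 'a'  n6⇒n7
[53] read 'c'  n7⇒n8  emit P3@[53:53],P7@[51:53]
[54] read 'c'  n8⇒n2 (fail-walked)  emit P3@[54:54]
[55] read 'b'  n2⇒n3
[56] read 'b'  n3⇒n17 (fail-walked)
[57] read 'b'  n17⇒n17 (fail-walked)
[58] read 'a'  n17⇒n18  emit P5@[57:58]
[59] read 'b'  n18⇒n12 (fail-walked)
[60] read 'b'  n12⇒n13
[61] read 'a'  n13⇒n14  emit P5@[60:61]
[62] read 'a'  n14⇒n15
[63] read 'c'  n15⇒n16  emit P2@[58:63],P3@[63:63],P7@[61:63]
[64] read 'a'  n16⇒n6 (fail-walked)
[65] read 'a'  n6⇒n7
[66] read 'a'  n7⇒n19
[67] read 'a'  n19⇒n20
[68] read 'c'  n20⇒n8 (fail-walked)  emit P3@[68:68],P7@[66:68]
[69] read 'b'  n8⇒n9  emit P4@[66:69]
[70] read 'c'  n9⇒n10  emit P3@[70:70]
[71] read 'a'  n10⇒n6 (fail-walked)
[72] read 'a'  n6⇒n7
[73] read 'a'  n7⇒n19
[74] read 'b'  n19⇒n12 (fail-walked)
[75] read 'a'  n12⇒n18 (fail-walked)  emit P5@[74:75]
[76] read 'a'  n18⇒n7 (fail-walked)
[77] read 'c'  n7⇒n8  emit P3@[77:77],P7@[75:77]

All matches (sorted): [[1,3],[6,5],[10,5],[12,2],[12,3],[12,7],[14,3],[18,5],[20,2],[20,3],[20,7],[23,3],[23,7],[24,4],[25,3],[28,3],[28,7],[29,4],[30,5],[31,3],[32,3],[34,5],[35,0],[39,3],[40,3],[41,3],[43,5],[44,0],[47,5],[49,5],[50,3],[53,3],[53,7],[54,3],[58,5],[61,5],[63,2],[63,3],[63,7],[68,3],[68,7],[69,4],[70,3],[75,5],[77,3],[77,7]]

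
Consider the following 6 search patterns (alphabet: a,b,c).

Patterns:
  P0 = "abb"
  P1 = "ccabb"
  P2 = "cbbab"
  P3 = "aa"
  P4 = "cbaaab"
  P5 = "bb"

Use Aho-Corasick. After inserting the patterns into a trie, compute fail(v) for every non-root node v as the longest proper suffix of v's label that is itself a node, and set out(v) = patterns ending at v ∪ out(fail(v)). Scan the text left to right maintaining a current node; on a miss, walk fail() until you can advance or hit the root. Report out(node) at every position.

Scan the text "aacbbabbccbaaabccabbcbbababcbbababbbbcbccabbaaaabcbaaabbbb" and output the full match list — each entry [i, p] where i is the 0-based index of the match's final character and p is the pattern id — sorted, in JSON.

Build:
Trie (insert patterns):
  0='ε' goto a→1 b→18 c→4
  1='a' goto a→13 b→2
  2='ab' goto b→3
  3='abb' goto ·  ←P0
  4='c' goto b→9 c→5
  5='cc' goto a→6
  6='cca' goto b→7
  7='ccab' goto b→8
  8='ccabb' goto ·  ←P1
  9='cb' goto a→14 b→10
  10='cbb' goto a→11
  11='cbba' goto b→12
  12='cbbab' goto ·  ←P2
  13='aa' goto ·  ←P3
  14='cba' goto a→15
  15='cbaa' goto a→16
  16='cbaaa' goto b→17
  17='cbaaab' goto ·  ←P4
  18='b' goto b→19
  19='bb' goto ·  ←P5

BFS fail/out derivation:
  fail(1) 'a': from fail(0)=0 chase 'a': 0 ⇒ 0;  out=∅∪out(0)=∅
  fail(4) 'c': from fail(0)=0 chase 'c': 0 ⇒ 0;  out=∅∪out(0)=∅
  fail(18) 'b': from fail(0)=0 chase 'b': 0 ⇒ 0;  out=∅∪out(0)=∅
  fail(2) 'ab': from fail(1)=0 chase 'b': 0 ⇒ 18;  out=∅∪out(18)=∅
  fail(5) 'cc': from fail(4)=0 chase 'c': 0 ⇒ 4;  out=∅∪out(4)=∅
  fail(9) 'cb': from fail(4)=0 chase 'b': 0 ⇒ 18;  out=∅∪out(18)=∅
  fail(13) 'aa': from fail(1)=0 chase 'a': 0 ⇒ 1;  out={3}∪out(1)={3}
  fail(19) 'bb': from fail(18)=0 chase 'b': 0 ⇒ 18;  out={5}∪out(18)={5}
  fail(3) 'abb': from fail(2)=18 chase 'b': 18 ⇒ 19;  out={0}∪out(19)={0,5}
  fail(6) 'cca': from fail(5)=4 chase 'a': 4→0 ⇒ 1;  out=∅∪out(1)=∅
  fail(10) 'cbb': from fail(9)=18 chase 'b': 18 ⇒ 19;  out=∅∪out(19)={5}
  fail(14) 'cba': from fail(9)=18 chase 'a': 18→0 ⇒ 1;  out=∅∪out(1)=∅
  fail(7) 'ccab': from fail(6)=1 chase 'b': 1 ⇒ 2;  out=∅∪out(2)=∅
  fail(11) 'cbba': from fail(10)=19 chase 'a': 19→18→0 ⇒ 1;  out=∅∪out(1)=∅
  fail(15) 'cbaa': from fail(14)=1 chase 'a': 1 ⇒ 13;  out=∅∪out(13)={3}
  fail(8) 'ccabb': from fail(7)=2 chase 'b': 2 ⇒ 3;  out={1}∪out(3)={0,1,5}
  fail(12) 'cbbab': from fail(11)=1 chase 'b': 1 ⇒ 2;  out={2}∪out(2)={2}
  fail(16) 'cbaaa': from fail(15)=13 chase 'a': 13→1 ⇒ 13;  out=∅∪out(13)={3}
  fail(17) 'cbaaab': from fail(16)=13 chase 'b': 13→1 ⇒ 2;  out={4}∪out(2)={4}

Scan:
[0] read 'a'  n0⇒n1
[1] read 'a'  n1⇒n13  → match P3@[0:1]
[2] read 'c'  n13⇒n4 (via fail)
[3] read 'b'  n4⇒n9
[4] read 'b'  n9⇒n10  → match P5@[3:4]
[5] read 'a'  n10⇒n11
[6] read 'b'  n11⇒n12  → match P2@[2:6]
[7] read 'b'  n12⇒n3 (via fail)  → match P0@[5:7],P5@[6:7]
[8] read 'c'  n3⇒n4 (via fail)
[9] read 'c'  n4⇒n5
[10] read 'b'  n5⇒n9 (via fail)
[11] read 'a'  n9⇒n14
[12] read 'a'  n14⇒n15  → match P3@[11:12]
[13] read 'a'  n15⇒n16  → match P3@[12:13]
[14] read 'b'  n16⇒n17  → match P4@[9:14]
[15] read 'c'  n17⇒n4 (via fail)
[16] read 'c'  n4⇒n5
[17] read 'a'  n5⇒n6
[18] read 'b'  n6⇒n7
[19] read 'b'  n7⇒n8  → match P0@[17:19],P1@[15:19],P5@[18:19]
[20] read 'c'  n8⇒n4 (via fail)
[21] read 'b'  n4⇒n9
[22] read 'b'  n9⇒n10  → match P5@[21:22]
[23] read 'a'  n10⇒n11
[24] read 'b'  n11⇒n12  → match P2@[20:24]
[25] read 'a'  n12⇒n1 (via fail)
[26] read 'b'  n1⇒n2
[27] read 'c'  n2⇒n4 (via fail)
[28] read 'b'  n4⇒n9
[29] read 'b'  n9⇒n10  → match P5@[28:29]
[30] read 'a'  n10⇒n11
[31] read 'b'  n11⇒n12  → match P2@[27:31]
[32] read 'a'  n12⇒n1 (via fail)
[33] read 'b'  n1⇒n2
[34] read 'b'  n2⇒n3  → match P0@[32:34],P5@[33:34]
[35] read 'b'  n3⇒n19 (via fail)  → match P5@[34:35]
[36] read 'b'  n19⇒n19 (via fail)  → match P5@[35:36]
[37] read 'c'  n19⇒n4 (via fail)
[38] read 'b'  n4⇒n9
[39] read 'c'  n9⇒n4 (via fail)
[40] read 'c'  n4⇒n5
[41] read 'a'  n5⇒n6
[42] read 'b'  n6⇒n7
[43] read 'b'  n7⇒n8  → match P0@[41:43],P1@[39:43],P5@[42:43]
[44] read 'a'  n8⇒n1 (via fail)
[45] read 'a'  n1⇒n13  → match P3@[44:45]
[46] read 'a'  n13⇒n13 (via fail)  → match P3@[45:46]
[47] read 'a'  n13⇒n13 (via fail)  → match P3@[46:47]
[48] read 'b'  n13⇒n2 (via fail)
[49] read 'c'  n2⇒n4 (via fail)
[50] read 'b'  n4⇒n9
[51] read 'a'  n9⇒n14
[52] read 'a'  n14⇒n15  → match P3@[51:52]
[53] read 'a'  n15⇒n16  → match P3@[52:53]
[54] read 'b'  n16⇒n17  → match P4@[49:54]
[55] read 'b'  n17⇒n3 (via fail)  → match P0@[53:55],P5@[54:55]
[56] read 'b'  n3⇒n19 (via fail)  → match P5@[55:56]
[57] read 'b'  n19⇒n19 (via fail)  → match P5@[56:57]

All matches (sorted): [[1,3],[4,5],[6,2],[7,0],[7,5],[12,3],[13,3],[14,4],[19,0],[19,1],[19,5],[22,5],[24,2],[29,5],[31,2],[34,0],[34,5],[35,5],[36,5],[43,0],[43,1],[43,5],[45,3],[46,3],[47,3],[52,3],[53,3],[54,4],[55,0],[55,5],[56,5],[57,5]]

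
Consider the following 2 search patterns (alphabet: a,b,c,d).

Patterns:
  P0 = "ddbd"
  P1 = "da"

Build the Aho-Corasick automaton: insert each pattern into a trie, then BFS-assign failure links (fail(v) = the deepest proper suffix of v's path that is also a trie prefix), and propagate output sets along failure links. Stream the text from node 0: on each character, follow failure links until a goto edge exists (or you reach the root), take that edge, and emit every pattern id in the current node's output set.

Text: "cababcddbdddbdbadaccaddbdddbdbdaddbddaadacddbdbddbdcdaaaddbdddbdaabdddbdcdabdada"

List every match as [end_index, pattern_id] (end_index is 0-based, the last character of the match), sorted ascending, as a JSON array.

Build:
Trie (insert patterns):
  n0 'ε': d→1
  n1 'd': a→5 d→2
  n2 'dd': b→3
  n3 'ddb': d→4
  n4 'ddbd': ·  ←P0
  n5 'da': ·  ←P1

Failure links (BFS by depth):
  n1('d'): parent n0 fail=0; on 'd' 0 → fail=0;  out ∅∪∅=∅
  n2('dd'): parent n1 fail=0; on 'd' 0 → fail=1;  out ∅∪∅=∅
  n5('da'): parent n1 fail=0; on 'a' 0 → fail=0;  out {1}∪∅={1}
  n3('ddb'): parent n2 fail=1; on 'b' 1→0 → fail=0;  out ∅∪∅=∅
  n4('ddbd'): parent n3 fail=0; on 'd' 0 → fail=1;  out {0}∪∅={0}

Text stream:
[0] read 'c'  n0⇒n0
[1] read 'a'  n0⇒n0
[2] read 'b'  n0⇒n0
[3] read 'a'  n0⇒n0
[4] read 'b'  n0⇒n0
[5] read 'c'  n0⇒n0
[6] read 'd'  n0⇒n1
[7] read 'd'  n1⇒n2
[8] read 'b'  n2⇒n3
[9] read 'd'  n3⇒n4  ** P0@[6:9]
[10] read 'd'  n4⇒n2 ·f
[11] read 'd'  n2⇒n2 ·f
[12] read 'b'  n2⇒n3
[13] read 'd'  n3⇒n4  ** P0@[10:13]
[14] read 'b'  n4⇒n0 ·f
[15] read 'a'  n0⇒n0
[16] read 'd'  n0⇒n1
[17] read 'a'  n1⇒n5  ** P1@[16:17]
[18] read 'c'  n5⇒n0 ·f
[19] read 'c'  n0⇒n0
[20] read 'a'  n0⇒n0
[21] read 'd'  n0⇒n1
[22] read 'd'  n1⇒n2
[23] read 'b'  n2⇒n3
[24] read 'd'  n3⇒n4  ** P0@[21:24]
[25] read 'd'  n4⇒n2 ·f
[26] read 'd'  n2⇒n2 ·f
[27] read 'b'  n2⇒n3
[28] read 'd'  n3⇒n4  ** P0@[25:28]
[29] read 'b'  n4⇒n0 ·f
[30] read 'd'  n0⇒n1
[31] read 'a'  n1⇒n5  ** P1@[30:31]
[32] read 'd'  n5⇒n1 ·f
[33] read 'd'  n1⇒n2
[34] read 'b'  n2⇒n3
[35] read 'd'  n3⇒n4  ** P0@[32:35]
[36] read 'd'  n4⇒n2 ·f
[37] read 'a'  n2⇒n5 ·f  ** P1@[36:37]
[38] read 'a'  n5⇒n0 ·f
[39] read 'd'  n0⇒n1
[40] read 'a'  n1⇒n5  ** P1@[39:40]
[41] read 'c'  n5⇒n0 ·f
[42] read 'd'  n0⇒n1
[43] read 'd'  n1⇒n2
[44] read 'b'  n2⇒n3
[45] read 'd'  n3⇒n4  ** P0@[42:45]
[46] read 'b'  n4⇒n0 ·f
[47] read 'd'  n0⇒n1
[48] read 'd'  n1⇒n2
[49] read 'b'  n2⇒n3
[50] read 'd'  n3⇒n4  ** P0@[47:50]
[51] read 'c'  n4⇒n0 ·f
[52] read 'd'  n0⇒n1
[53] read 'a'  n1⇒n5  ** P1@[52:53]
[54] read 'a'  n5⇒n0 ·f
[55] read 'a'  n0⇒n0
[56] read 'd'  n0⇒n1
[57] read 'd'  n1⇒n2
[58] read 'b'  n2⇒n3
[59] read 'd'  n3⇒n4  ** P0@[56:59]
[60] read 'd'  n4⇒n2 ·f
[61] read 'd'  n2⇒n2 ·f
[62] read 'b'  n2⇒n3
[63] read 'd'  n3⇒n4  ** P0@[60:63]
[64] read 'a'  n4⇒n5 ·f  ** P1@[63:64]
[65] read 'a'  n5⇒n0 ·f
[66] read 'b'  n0⇒n0
[67] read 'd'  n0⇒n1
[68] read 'd'  n1⇒n2
[69] read 'd'  n2⇒n2 ·f
[70] read 'b'  n2⇒n3
[71] read 'd'  n3⇒n4  ** P0@[68:71]
[72] read 'c'  n4⇒n0 ·f
[73] read 'd'  n0⇒n1
[74] read 'a'  n1⇒n5  ** P1@[73:74]
[75] read 'b'  n5⇒n0 ·f
[76] read 'd'  n0⇒n1
[77] read 'a'  n1⇒n5  ** P1@[76:77]
[78] read 'd'  n5⇒n1 ·f
[79] read 'a'  n1⇒n5  ** P1@[78:79]

All matches (sorted): [[9,0],[13,0],[17,1],[24,0],[28,0],[31,1],[35,0],[37,1],[40,1],[45,0],[50,0],[53,1],[59,0],[63,0],[64,1],[71,0],[74,1],[77,1],[79,1]]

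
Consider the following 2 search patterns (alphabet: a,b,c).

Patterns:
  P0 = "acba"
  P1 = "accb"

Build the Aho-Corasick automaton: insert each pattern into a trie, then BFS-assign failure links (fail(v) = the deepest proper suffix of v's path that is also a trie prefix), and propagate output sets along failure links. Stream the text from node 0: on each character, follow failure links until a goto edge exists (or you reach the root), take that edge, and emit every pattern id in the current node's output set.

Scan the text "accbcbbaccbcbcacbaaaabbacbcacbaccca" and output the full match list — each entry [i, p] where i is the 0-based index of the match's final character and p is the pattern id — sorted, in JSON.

Build automaton:
Trie (insert patterns):
  n0 'ε': a→1
  n1 'a': c→2
  n2 'ac': b→3 c→5
  n3 'acb': a→4
  n4 'acba': ·  ←P0
  n5 'acc': b→6
  n6 'accb': ·  ←P1

BFS fail/out derivation:
  n1('a'): parent n0 fail=0; on 'a' 0 → fail=0;  out ∅∪∅=∅
  n2('ac'): parent n1 fail=0; on 'c' 0 → fail=0;  out ∅∪∅=∅
  n3('acb'): parent n2 fail=0; on 'b' 0 → fail=0;  out ∅∪∅=∅
  n5('acc'): parent n2 fail=0; on 'c' 0 → fail=0;  out ∅∪∅=∅
  n4('acba'): parent n3 fail=0; on 'a' 0 → fail=1;  out {0}∪∅={0}
  n6('accb'): parent n5 fail=0; on 'b' 0 → fail=0;  out {1}∪∅={1}

Text stream:
pos 0 'a': at 1
pos 1 'c': at 2
pos 2 'c': at 5
pos 3 'b': at 6  → match P1@[0:3]
pos 4 'c': at 0 (fail-walked)
pos 5 'b': at 0
pos 6 'b': at 0
pos 7 'a': at 1
pos 8 'c': at 2
pos 9 'c': at 5
pos 10 'b': at 6  → match P1@[7:10]
pos 11 'c': at 0 (fail-walked)
pos 12 'b': at 0
pos 13 'c': at 0
pos 14 'a': at 1
pos 15 'c': at 2
pos 16 'b': at 3
pos 17 'a': at 4  → match P0@[14:17]
pos 18 'a': at 1 (fail-walked)
pos 19 'a': at 1 (fail-walked)
pos 20 'a': at 1 (fail-walked)
pos 21 'b': at 0 (fail-walked)
pos 22 'b': at 0
pos 23 'a': at 1
pos 24 'c': at 2
pos 25 'b': at 3
pos 26 'c': at 0 (fail-walked)
pos 27 'a': at 1
pos 28 'c': at 2
pos 29 'b': at 3
pos 30 'a': at 4  → match P0@[27:30]
pos 31 'c': at 2 (fail-walked)
pos 32 'c': at 5
pos 33 'c': at 0 (fail-walked)
pos 34 'a': at 1

All matches (sorted): [[3,1],[10,1],[17,0],[30,0]]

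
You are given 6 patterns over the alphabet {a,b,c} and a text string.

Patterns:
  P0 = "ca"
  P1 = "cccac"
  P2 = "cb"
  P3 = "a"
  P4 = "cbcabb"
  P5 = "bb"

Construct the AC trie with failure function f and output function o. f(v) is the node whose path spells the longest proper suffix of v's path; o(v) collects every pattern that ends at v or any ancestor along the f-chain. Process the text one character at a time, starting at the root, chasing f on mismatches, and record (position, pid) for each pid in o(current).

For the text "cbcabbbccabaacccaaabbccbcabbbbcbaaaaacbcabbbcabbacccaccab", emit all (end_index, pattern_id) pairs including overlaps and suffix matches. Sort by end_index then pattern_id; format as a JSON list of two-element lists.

Build:
Trie nodes:
  n0 'ε': a→8 b→13 c→1
  n1 'c': a→2 b→7 c→3
  n2 'ca': ·  ←P0
  n3 'cc': c→4
  n4 'ccc': a→5
  n5 'ccca': c→6
  n6 'cccac': ·  ←P1
  n7 'cb': c→9  ←P2
  n8 'a': ·  ←P3
  n9 'cbc': a→10
  n10 'cbca': b→11
  n11 'cbcab': b→12
  n12 'cbcabb': ·  ←P4
  n13 'b': b→14
  n14 'bb': ·  ←P5

Failure links (BFS by depth):
  n1('c'): parent n0 fail=0; on 'c' 0 → fail=0;  out ∅∪∅=∅
  n8('a'): parent n0 fail=0; on 'a' 0 → fail=0;  out {3}∪∅={3}
  n13('b'): parent n0 fail=0; on 'b' 0 → fail=0;  out ∅∪∅=∅
  n2('ca'): parent n1 fail=0; on 'a' 0 → fail=8;  out {0}∪{3}={0,3}
  n3('cc'): parent n1 fail=0; on 'c' 0 → fail=1;  out ∅∪∅=∅
  n7('cb'): parent n1 fail=0; on 'b' 0 → fail=13;  out {2}∪∅={2}
  n14('bb'): parent n13 fail=0; on 'b' 0 → fail=13;  out {5}∪∅={5}
  n4('ccc'): parent n3 fail=1; on 'c' 1 → fail=3;  out ∅∪∅=∅
  n9('cbc'): parent n7 fail=13; on 'c' 13→0 → fail=1;  out ∅∪∅=∅
  n5('ccca'): parent n4 fail=3; on 'a' 3→1 → fail=2;  out ∅∪{0,3}={0,3}
  n10('cbca'): parent n9 fail=1; on 'a' 1 → fail=2;  out ∅∪{0,3}={0,3}
  n6('cccac'): parent n5 fail=2; on 'c' 2→8→0 → fail=1;  out {1}∪∅={1}
  n11('cbcab'): parent n10 fail=2; on 'b' 2→8→0 → fail=13;  out ∅∪∅=∅
  n12('cbcabb'): parent n11 fail=13; on 'b' 13 → fail=14;  out {4}∪{5}={4,5}

Scan:
i=0 'c': node 0→1
i=1 'b': node 1→7  emit P2@[0:1]
i=2 'c': node 7→9
i=3 'a': node 9→10  emit P0@[2:3],P3@[3:3]
i=4 'b': node 10→11
i=5 'b': node 11→12  emit P4@[0:5],P5@[4:5]
i=6 'b': node 12→14 ·f  emit P5@[5:6]
i=7 'c': node 14→1 ·f
i=8 'c': node 1→3
i=9 'a': node 3→2 ·f  emit P0@[8:9],P3@[9:9]
i=10 'b': node 2→13 ·f
i=11 'a': node 13→8 ·f  emit P3@[11:11]
i=12 'a': node 8→8 ·f  emit P3@[12:12]
i=13 'c': node 8→1 ·f
i=14 'c': node 1→3
i=15 'c': node 3→4
i=16 'a': node 4→5  emit P0@[15:16],P3@[16:16]
i=17 'a': node 5→8 ·f  emit P3@[17:17]
i=18 'a': node 8→8 ·f  emit P3@[18:18]
i=19 'b': node 8→13 ·f
i=20 'b': node 13→14  emit P5@[19:20]
i=21 'c': node 14→1 ·f
i=22 'c': node 1→3
i=23 'b': node 3→7 ·f  emit P2@[22:23]
i=24 'c': node 7→9
i=25 'a': node 9→10  emit P0@[24:25],P3@[25:25]
i=26 'b': node 10→11
i=27 'b': node 11→12  emit P4@[22:27],P5@[26:27]
i=28 'b': node 12→14 ·f  emit P5@[27:28]
i=29 'b': node 14→14 ·f  emit P5@[28:29]
i=30 'c': node 14→1 ·f
i=31 'b': node 1→7  emit P2@[30:31]
i=32 'a': node 7→8 ·f  emit P3@[32:32]
i=33 'a': node 8→8 ·f  emit P3@[33:33]
i=34 'a': node 8→8 ·f  emit P3@[34:34]
i=35 'a': node 8→8 ·f  emit P3@[35:35]
i=36 'a': node 8→8 ·f  emit P3@[36:36]
i=37 'c': node 8→1 ·f
i=38 'b': node 1→7  emit P2@[37:38]
i=39 'c': node 7→9
i=40 'a': node 9→10  emit P0@[39:40],P3@[40:40]
i=41 'b': node 10→11
i=42 'b': node 11→12  emit P4@[37:42],P5@[41:42]
i=43 'b': node 12→14 ·f  emit P5@[42:43]
i=44 'c': node 14→1 ·f
i=45 'a': node 1→2  emit P0@[44:45],P3@[45:45]
i=46 'b': node 2→13 ·f
i=47 'b': node 13→14  emit P5@[46:47]
i=48 'a': node 14→8 ·f  emit P3@[48:48]
i=49 'c': node 8→1 ·f
i=50 'c': node 1→3
i=51 'c': node 3→4
i=52 'a': node 4→5  emit P0@[51:52],P3@[52:52]
i=53 'c': node 5→6  emit P1@[49:53]
i=54 'c': node 6→3 ·f
i=55 'a': node 3→2 ·f  emit P0@[54:55],P3@[55:55]
i=56 'b': node 2→13 ·f

Matches: [[1,2],[3,0],[3,3],[5,4],[5,5],[6,5],[9,0],[9,3],[11,3],[12,3],[16,0],[16,3],[17,3],[18,3],[20,5],[23,2],[25,0],[25,3],[27,4],[27,5],[28,5],[29,5],[31,2],[32,3],[33,3],[34,3],[35,3],[36,3],[38,2],[40,0],[40,3],[42,4],[42,5],[43,5],[45,0],[45,3],[47,5],[48,3],[52,0],[52,3],[53,1],[55,0],[55,3]]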